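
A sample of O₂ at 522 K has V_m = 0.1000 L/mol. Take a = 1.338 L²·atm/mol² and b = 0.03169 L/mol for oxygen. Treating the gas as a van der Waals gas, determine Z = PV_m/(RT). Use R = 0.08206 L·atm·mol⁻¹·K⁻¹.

P = RT/(V_m − b) − a/V_m² = (0.08206)(522)/(0.1000 − 0.03169) − 1.338/(0.1000)²
  = 42.835/0.068310 − 133.80 = 627.07 − 133.80 = 493.27 atm
Z = PV_m/(RT) = (493.27)(0.1000)/((0.08206)(522)) = 49.327/42.835 = 1.152

Z ≈ 1.152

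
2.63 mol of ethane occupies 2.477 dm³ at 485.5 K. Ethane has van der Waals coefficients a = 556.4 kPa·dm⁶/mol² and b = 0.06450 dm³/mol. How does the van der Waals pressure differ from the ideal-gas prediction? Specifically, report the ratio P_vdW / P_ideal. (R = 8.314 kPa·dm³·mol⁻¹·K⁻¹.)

Ideal: P_ideal = nRT/V = (2.63)(8.314)(485.5)/2.477 = 4285.77 kPa
vdW: P = nRT/(V − nb) − a n²/V² = 10615.9/2.30737 − 3848.56/6.13553 = 4600.87 − 627.258 = 3973.61 kPa
Ratio = 3973.61/4285.77 = 0.9272

P_vdW / P_ideal ≈ 0.9272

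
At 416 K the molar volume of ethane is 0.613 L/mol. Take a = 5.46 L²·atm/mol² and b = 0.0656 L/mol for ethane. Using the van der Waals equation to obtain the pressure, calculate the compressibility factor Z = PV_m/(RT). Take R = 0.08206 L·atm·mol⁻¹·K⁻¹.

P = RT/(V_m − b) − a/V_m² = (0.08206)(416)/(0.613 − 0.0656) − 5.46/(0.613)²
  = 34.137/0.54740 − 14.530 = 62.362 − 14.530 = 47.832 atm
Z = PV_m/(RT) = (47.832)(0.613)/((0.08206)(416)) = 29.321/34.137 = 0.8589

Z ≈ 0.8589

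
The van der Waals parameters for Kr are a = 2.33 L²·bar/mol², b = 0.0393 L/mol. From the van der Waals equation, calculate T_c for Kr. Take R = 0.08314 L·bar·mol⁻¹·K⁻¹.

For a van der Waals gas, T_c = 8a/(27Rb).
T_c = 8×2.33/(27×0.08314×0.0393) = 18.640/0.088220 = 211.3 K

T_c ≈ 211.3 K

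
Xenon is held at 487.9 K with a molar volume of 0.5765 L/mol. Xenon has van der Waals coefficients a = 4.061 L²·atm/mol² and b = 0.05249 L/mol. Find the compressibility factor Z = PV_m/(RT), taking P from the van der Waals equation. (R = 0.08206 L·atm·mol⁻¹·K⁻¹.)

Z ≈ 0.9242

P = RT/(V_m − b) − a/V_m² = (0.08206)(487.9)/(0.5765 − 0.05249) − 4.061/(0.5765)²
  = 40.037/0.52401 − 12.219 = 76.405 − 12.219 = 64.186 atm
Z = PV_m/(RT) = (64.186)(0.5765)/((0.08206)(487.9)) = 37.003/40.037 = 0.9242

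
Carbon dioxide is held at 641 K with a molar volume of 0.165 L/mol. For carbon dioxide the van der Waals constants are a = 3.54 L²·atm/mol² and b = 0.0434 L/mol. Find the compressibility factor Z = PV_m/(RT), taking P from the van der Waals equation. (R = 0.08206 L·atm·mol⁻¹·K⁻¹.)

P = RT/(V_m − b) − a/V_m² = (0.08206)(641)/(0.165 − 0.0434) − 3.54/(0.165)²
  = 52.600/0.12160 − 130.03 = 432.57 − 130.03 = 302.54 atm
Z = PV_m/(RT) = (302.54)(0.165)/((0.08206)(641)) = 49.919/52.600 = 0.9490

Z ≈ 0.9490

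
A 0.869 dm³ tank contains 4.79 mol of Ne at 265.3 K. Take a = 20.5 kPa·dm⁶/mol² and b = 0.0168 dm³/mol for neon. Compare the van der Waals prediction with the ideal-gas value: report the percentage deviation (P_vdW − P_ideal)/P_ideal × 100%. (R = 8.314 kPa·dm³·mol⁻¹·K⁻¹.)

Ideal: P_ideal = nRT/V = (4.79)(8.314)(265.3)/0.869 = 12158.0 kPa
vdW: P = nRT/(V − nb) − a n²/V² = 10565.3/0.788528 − 470.354/0.755161 = 13398.8 − 622.853 = 12775.9 kPa
% deviation = (12775.9 − 12158.0)/12158.0 × 100% = 5.08%

5.08 %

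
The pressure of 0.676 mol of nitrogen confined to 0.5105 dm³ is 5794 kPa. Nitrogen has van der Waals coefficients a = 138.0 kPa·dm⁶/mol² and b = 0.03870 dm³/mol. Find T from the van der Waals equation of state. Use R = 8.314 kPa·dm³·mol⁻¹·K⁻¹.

T = (P + a n²/V²)(V − nb)/(nR)
P + a n²/V² = 5794 + (138.0)(0.676)²/(0.5105)² = 6036.0 kPa
V − nb = 0.5105 − (0.676)(0.03870) = 0.48434 dm³
T = (6036.0)(0.48434)/((0.676)(8.314)) = 520.2 K

T ≈ 520.2 K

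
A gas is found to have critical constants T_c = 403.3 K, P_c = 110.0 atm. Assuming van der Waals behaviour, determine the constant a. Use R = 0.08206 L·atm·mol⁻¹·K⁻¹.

a ≈ 4.201 L²·atm/mol²

From T_c = 8a/(27Rb) and P_c = a/(27b²): a = 27 R² T_c²/(64 P_c).
a = 27×(0.08206)²×(403.3)²/(64×110.0) = 29572/7040.0 = 4.201 L²·atm/mol²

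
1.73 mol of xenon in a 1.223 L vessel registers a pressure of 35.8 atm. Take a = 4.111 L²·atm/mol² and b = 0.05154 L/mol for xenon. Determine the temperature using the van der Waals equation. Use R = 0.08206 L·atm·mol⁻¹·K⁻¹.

T ≈ 351.6 K

T = (P + a n²/V²)(V − nb)/(nR)
P + a n²/V² = 35.8 + (4.111)(1.73)²/(1.223)² = 44.026 atm
V − nb = 1.223 − (1.73)(0.05154) = 1.1338 L
T = (44.026)(1.1338)/((1.73)(0.08206)) = 351.6 K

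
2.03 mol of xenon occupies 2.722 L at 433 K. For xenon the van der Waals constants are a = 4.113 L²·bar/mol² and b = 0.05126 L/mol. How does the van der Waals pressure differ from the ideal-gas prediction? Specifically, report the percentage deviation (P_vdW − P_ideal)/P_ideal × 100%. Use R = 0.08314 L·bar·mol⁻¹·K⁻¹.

Ideal: P_ideal = nRT/V = (2.03)(0.08314)(433)/2.722 = 26.8476 bar
vdW: P = nRT/(V − nb) − a n²/V² = 73.0792/2.61794 − 16.9493/7.40928 = 27.9148 − 2.28758 = 25.6272 bar
% deviation = (25.6272 − 26.8476)/26.8476 × 100% = -4.55%

-4.55 %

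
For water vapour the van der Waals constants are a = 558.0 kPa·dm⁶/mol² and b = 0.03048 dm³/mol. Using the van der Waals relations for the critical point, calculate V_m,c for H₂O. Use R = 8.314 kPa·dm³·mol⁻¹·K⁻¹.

For a van der Waals gas, V_m,c = 3b.
V_m,c = 3×0.03048 = 0.09144 dm³/mol

V_m,c ≈ 0.09144 dm³/mol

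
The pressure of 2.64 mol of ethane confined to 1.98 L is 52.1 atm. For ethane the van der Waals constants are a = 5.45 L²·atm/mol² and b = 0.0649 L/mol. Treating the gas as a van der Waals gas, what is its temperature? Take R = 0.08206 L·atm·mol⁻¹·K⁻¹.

T ≈ 515.9 K

T = (P + a n²/V²)(V − nb)/(nR)
P + a n²/V² = 52.1 + (5.45)(2.64)²/(1.98)² = 61.789 atm
V − nb = 1.98 − (2.64)(0.0649) = 1.8087 L
T = (61.789)(1.8087)/((2.64)(0.08206)) = 515.9 K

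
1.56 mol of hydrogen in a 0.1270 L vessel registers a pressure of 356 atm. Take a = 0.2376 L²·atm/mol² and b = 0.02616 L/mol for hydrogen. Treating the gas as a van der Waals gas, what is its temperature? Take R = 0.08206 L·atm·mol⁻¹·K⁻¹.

T = (P + a n²/V²)(V − nb)/(nR)
P + a n²/V² = 356 + (0.2376)(1.56)²/(0.1270)² = 391.85 atm
V − nb = 0.1270 − (1.56)(0.02616) = 0.086190 L
T = (391.85)(0.086190)/((1.56)(0.08206)) = 263.8 K

T ≈ 263.8 K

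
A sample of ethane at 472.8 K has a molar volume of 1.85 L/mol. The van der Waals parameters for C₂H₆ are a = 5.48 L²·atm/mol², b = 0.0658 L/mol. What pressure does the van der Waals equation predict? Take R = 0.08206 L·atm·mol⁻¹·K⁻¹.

P = RT/(V_m − b) − a/V_m²
RT/(V_m − b) = (0.08206)(472.8)/(1.85 − 0.0658) = 38.798/1.7842 = 21.745 atm
a/V_m² = 5.48/(1.85)² = 1.6012 atm
P = 21.745 − 1.6012 = 20.14 atm

P ≈ 20.14 atm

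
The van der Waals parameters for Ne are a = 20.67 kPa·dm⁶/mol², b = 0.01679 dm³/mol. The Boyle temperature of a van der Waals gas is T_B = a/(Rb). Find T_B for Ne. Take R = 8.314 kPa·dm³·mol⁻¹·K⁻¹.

For a van der Waals gas the second virial coefficient B₂ = b − a/(RT) vanishes at T_B = a/(Rb).
T_B = 20.67/(8.314×0.01679) = 20.67/0.13959 = 148.1 K

T_B ≈ 148.1 K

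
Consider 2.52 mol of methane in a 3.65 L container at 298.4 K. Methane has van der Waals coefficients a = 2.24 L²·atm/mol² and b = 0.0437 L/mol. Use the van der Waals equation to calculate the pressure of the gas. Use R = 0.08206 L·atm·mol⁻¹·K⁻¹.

P = nRT/(V − nb) − a n²/V²
nRT/(V − nb) = (2.52)(0.08206)(298.4)/(3.65 − 2.52×0.0437) = 61.706/3.5399 = 17.432 atm
a n²/V² = (2.24)(2.52)²/(3.65)² = 1.0677 atm
P = 17.432 − 1.0677 = 16.36 atm

P ≈ 16.36 atm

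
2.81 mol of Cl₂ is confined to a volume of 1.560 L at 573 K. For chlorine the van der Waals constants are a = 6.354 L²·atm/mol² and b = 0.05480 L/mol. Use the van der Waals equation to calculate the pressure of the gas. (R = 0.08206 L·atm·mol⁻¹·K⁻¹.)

P ≈ 73.36 atm

P = nRT/(V − nb) − a n²/V²
nRT/(V − nb) = (2.81)(0.08206)(573)/(1.560 − 2.81×0.05480) = 132.13/1.4060 = 93.976 atm
a n²/V² = (6.354)(2.81)²/(1.560)² = 20.616 atm
P = 93.976 − 20.616 = 73.36 atm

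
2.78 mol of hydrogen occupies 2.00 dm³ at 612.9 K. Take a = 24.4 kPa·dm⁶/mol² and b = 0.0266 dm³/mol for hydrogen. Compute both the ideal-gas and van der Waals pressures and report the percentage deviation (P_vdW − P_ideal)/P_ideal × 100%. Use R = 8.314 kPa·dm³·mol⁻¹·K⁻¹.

Ideal: P_ideal = nRT/V = (2.78)(8.314)(612.9)/2.00 = 7082.95 kPa
vdW: P = nRT/(V − nb) − a n²/V² = 14165.9/1.92605 − 188.573/4.00000 = 7354.90 − 47.1433 = 7307.76 kPa
% deviation = (7307.76 − 7082.95)/7082.95 × 100% = 3.17%

3.17 %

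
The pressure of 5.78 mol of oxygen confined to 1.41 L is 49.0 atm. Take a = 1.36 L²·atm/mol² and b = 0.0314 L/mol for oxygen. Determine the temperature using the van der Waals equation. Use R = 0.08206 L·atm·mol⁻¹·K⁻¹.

T ≈ 186.1 K

T = (P + a n²/V²)(V − nb)/(nR)
P + a n²/V² = 49.0 + (1.36)(5.78)²/(1.41)² = 71.854 atm
V − nb = 1.41 − (5.78)(0.0314) = 1.2285 L
T = (71.854)(1.2285)/((5.78)(0.08206)) = 186.1 K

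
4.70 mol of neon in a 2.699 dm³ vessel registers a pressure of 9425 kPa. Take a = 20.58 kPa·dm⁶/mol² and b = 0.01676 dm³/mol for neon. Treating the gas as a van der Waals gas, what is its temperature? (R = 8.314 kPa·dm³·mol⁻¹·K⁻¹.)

T ≈ 636.2 K

T = (P + a n²/V²)(V − nb)/(nR)
P + a n²/V² = 9425 + (20.58)(4.70)²/(2.699)² = 9487.4 kPa
V − nb = 2.699 − (4.70)(0.01676) = 2.6202 dm³
T = (9487.4)(2.6202)/((4.70)(8.314)) = 636.2 K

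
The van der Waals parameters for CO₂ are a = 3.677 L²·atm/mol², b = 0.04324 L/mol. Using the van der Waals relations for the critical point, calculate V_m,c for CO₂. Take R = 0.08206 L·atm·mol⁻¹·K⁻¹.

For a van der Waals gas, V_m,c = 3b.
V_m,c = 3×0.04324 = 0.1297 L/mol

V_m,c ≈ 0.1297 L/mol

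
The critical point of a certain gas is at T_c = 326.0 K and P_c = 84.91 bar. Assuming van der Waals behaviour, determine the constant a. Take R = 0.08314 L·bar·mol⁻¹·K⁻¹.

From T_c = 8a/(27Rb) and P_c = a/(27b²): a = 27 R² T_c²/(64 P_c).
a = 27×(0.08314)²×(326.0)²/(64×84.91) = 19834/5434.2 = 3.650 L²·bar/mol²

a ≈ 3.650 L²·bar/mol²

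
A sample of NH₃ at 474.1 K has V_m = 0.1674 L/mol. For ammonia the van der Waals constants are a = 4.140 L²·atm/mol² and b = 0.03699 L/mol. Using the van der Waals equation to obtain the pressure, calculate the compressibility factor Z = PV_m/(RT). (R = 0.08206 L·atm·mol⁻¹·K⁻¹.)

Z ≈ 0.6480

P = RT/(V_m − b) − a/V_m² = (0.08206)(474.1)/(0.1674 − 0.03699) − 4.140/(0.1674)²
  = 38.905/0.13041 − 147.74 = 298.33 − 147.74 = 150.59 atm
Z = PV_m/(RT) = (150.59)(0.1674)/((0.08206)(474.1)) = 25.209/38.905 = 0.6480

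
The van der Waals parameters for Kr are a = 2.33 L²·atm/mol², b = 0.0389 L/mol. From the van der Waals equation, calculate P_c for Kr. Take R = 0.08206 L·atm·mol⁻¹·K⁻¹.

For a van der Waals gas, P_c = a/(27b²).
P_c = 2.33/(27×(0.0389)²) = 2.33/0.040857 = 57.03 atm

P_c ≈ 57.03 atm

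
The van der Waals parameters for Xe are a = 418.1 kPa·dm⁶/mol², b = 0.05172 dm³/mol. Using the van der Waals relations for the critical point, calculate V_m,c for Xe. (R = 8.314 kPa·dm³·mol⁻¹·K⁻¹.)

For a van der Waals gas, V_m,c = 3b.
V_m,c = 3×0.05172 = 0.1552 dm³/mol

V_m,c ≈ 0.1552 dm³/mol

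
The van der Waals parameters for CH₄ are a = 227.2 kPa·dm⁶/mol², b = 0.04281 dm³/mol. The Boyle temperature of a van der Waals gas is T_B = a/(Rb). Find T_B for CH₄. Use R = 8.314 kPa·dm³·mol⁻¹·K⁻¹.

T_B ≈ 638.3 K

For a van der Waals gas the second virial coefficient B₂ = b − a/(RT) vanishes at T_B = a/(Rb).
T_B = 227.2/(8.314×0.04281) = 227.2/0.35592 = 638.3 K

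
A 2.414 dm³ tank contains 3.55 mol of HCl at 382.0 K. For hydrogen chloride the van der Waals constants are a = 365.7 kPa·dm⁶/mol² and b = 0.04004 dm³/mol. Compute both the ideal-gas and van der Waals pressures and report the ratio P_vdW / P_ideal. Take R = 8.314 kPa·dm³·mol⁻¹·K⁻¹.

P_vdW / P_ideal ≈ 0.8932

Ideal: P_ideal = nRT/V = (3.55)(8.314)(382.0)/2.414 = 4670.51 kPa
vdW: P = nRT/(V − nb) − a n²/V² = 11274.6/2.27186 − 4608.73/5.82740 = 4962.72 − 790.872 = 4171.85 kPa
Ratio = 4171.85/4670.51 = 0.8932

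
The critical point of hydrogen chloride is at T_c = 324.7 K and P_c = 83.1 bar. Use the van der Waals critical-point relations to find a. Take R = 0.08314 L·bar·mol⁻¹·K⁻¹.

From T_c = 8a/(27Rb) and P_c = a/(27b²): a = 27 R² T_c²/(64 P_c).
a = 27×(0.08314)²×(324.7)²/(64×83.1) = 19677/5318.4 = 3.700 L²·bar/mol²

a ≈ 3.700 L²·bar/mol²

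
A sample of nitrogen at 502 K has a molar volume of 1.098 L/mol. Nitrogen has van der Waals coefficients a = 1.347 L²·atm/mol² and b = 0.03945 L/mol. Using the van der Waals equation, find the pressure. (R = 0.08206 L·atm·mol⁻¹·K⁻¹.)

P ≈ 37.80 atm

P = RT/(V_m − b) − a/V_m²
RT/(V_m − b) = (0.08206)(502)/(1.098 − 0.03945) = 41.194/1.0586 = 38.914 atm
a/V_m² = 1.347/(1.098)² = 1.1173 atm
P = 38.914 − 1.1173 = 37.80 atm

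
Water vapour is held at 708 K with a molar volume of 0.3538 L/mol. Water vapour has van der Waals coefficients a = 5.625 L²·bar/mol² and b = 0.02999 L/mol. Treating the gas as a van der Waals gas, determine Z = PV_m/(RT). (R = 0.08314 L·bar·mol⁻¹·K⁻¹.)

Z ≈ 0.8225

P = RT/(V_m − b) − a/V_m² = (0.08314)(708)/(0.3538 − 0.02999) − 5.625/(0.3538)²
  = 58.863/0.32381 − 44.937 = 181.78 − 44.937 = 136.84 bar
Z = PV_m/(RT) = (136.84)(0.3538)/((0.08314)(708)) = 48.414/58.863 = 0.8225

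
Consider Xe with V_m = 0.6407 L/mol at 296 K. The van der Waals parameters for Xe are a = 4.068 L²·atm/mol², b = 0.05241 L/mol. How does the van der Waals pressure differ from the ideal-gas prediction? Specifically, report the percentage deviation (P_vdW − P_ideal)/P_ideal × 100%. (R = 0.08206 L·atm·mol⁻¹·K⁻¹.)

Ideal: P_ideal = RT/V_m = (0.08206)(296)/0.6407 = 37.9113 atm
vdW: P = RT/(V_m − b) − a/V_m² = 24.2898/0.588290 − 4.068/0.410496 = 41.2888 − 9.90996 = 31.3788 atm
% deviation = (31.3788 − 37.9113)/37.9113 × 100% = -17.23%

-17.23 %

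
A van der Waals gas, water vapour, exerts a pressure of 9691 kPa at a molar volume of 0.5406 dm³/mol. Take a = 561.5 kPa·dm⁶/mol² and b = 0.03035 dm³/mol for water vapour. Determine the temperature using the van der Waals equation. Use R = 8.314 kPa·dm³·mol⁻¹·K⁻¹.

T = (P + a/V_m²)(V_m − b)/R
P + a/V_m² = 9691 + 561.5/(0.5406)² = 11612 kPa
V_m − b = 0.5406 − 0.03035 = 0.51025 dm³/mol
T = (11612)(0.51025)/8.314 = 712.7 K

T ≈ 712.7 K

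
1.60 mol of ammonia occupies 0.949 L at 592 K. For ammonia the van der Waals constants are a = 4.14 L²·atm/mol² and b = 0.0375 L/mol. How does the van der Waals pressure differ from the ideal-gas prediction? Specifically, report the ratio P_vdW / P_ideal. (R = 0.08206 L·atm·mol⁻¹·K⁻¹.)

P_vdW / P_ideal ≈ 0.9238

Ideal: P_ideal = nRT/V = (1.60)(0.08206)(592)/0.949 = 81.9044 atm
vdW: P = nRT/(V − nb) − a n²/V² = 77.7272/0.889000 − 10.5984/0.900601 = 87.4322 − 11.7681 = 75.6641 atm
Ratio = 75.6641/81.9044 = 0.9238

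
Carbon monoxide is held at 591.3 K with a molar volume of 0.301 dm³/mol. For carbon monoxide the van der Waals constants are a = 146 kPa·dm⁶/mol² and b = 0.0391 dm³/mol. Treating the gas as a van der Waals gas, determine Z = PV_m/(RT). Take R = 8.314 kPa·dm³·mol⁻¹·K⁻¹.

Z ≈ 1.051

P = RT/(V_m − b) − a/V_m² = (8.314)(591.3)/(0.301 − 0.0391) − 146/(0.301)²
  = 4916.1/0.26190 − 1611.5 = 18771 − 1611.5 = 17160 kPa
Z = PV_m/(RT) = (17160)(0.301)/((8.314)(591.3)) = 5165.2/4916.1 = 1.051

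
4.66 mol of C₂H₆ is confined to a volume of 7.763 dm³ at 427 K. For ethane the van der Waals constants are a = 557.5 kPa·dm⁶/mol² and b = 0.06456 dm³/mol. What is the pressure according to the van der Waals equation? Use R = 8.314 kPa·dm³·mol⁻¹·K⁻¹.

P ≈ 2016 kPa

P = nRT/(V − nb) − a n²/V²
nRT/(V − nb) = (4.66)(8.314)(427)/(7.763 − 4.66×0.06456) = 16543/7.4622 = 2216.9 kPa
a n²/V² = (557.5)(4.66)²/(7.763)² = 200.89 kPa
P = 2216.9 − 200.89 = 2016 kPa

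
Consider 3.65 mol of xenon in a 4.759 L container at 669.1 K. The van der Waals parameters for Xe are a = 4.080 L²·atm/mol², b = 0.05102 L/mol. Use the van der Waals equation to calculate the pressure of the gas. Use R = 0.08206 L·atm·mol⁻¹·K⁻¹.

P ≈ 41.43 atm

P = nRT/(V − nb) − a n²/V²
nRT/(V − nb) = (3.65)(0.08206)(669.1)/(4.759 − 3.65×0.05102) = 200.41/4.5728 = 43.827 atm
a n²/V² = (4.080)(3.65)²/(4.759)² = 2.4000 atm
P = 43.827 − 2.4000 = 41.43 atm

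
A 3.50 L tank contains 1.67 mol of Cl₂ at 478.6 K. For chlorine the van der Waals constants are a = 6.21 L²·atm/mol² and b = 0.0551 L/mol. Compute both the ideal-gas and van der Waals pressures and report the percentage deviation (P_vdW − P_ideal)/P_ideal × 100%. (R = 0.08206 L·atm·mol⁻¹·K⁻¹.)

Ideal: P_ideal = nRT/V = (1.67)(0.08206)(478.6)/3.50 = 18.7393 atm
vdW: P = nRT/(V − nb) − a n²/V² = 65.5874/3.40798 − 17.3191/12.2500 = 19.2452 − 1.41380 = 17.8314 atm
% deviation = (17.8314 − 18.7393)/18.7393 × 100% = -4.84%

-4.84 %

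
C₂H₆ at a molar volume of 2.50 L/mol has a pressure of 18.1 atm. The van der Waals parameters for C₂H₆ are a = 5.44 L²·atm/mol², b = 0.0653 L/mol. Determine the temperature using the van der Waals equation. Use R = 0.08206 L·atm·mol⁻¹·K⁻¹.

T = (P + a/V_m²)(V_m − b)/R
P + a/V_m² = 18.1 + 5.44/(2.50)² = 18.970 atm
V_m − b = 2.50 − 0.0653 = 2.4347 L/mol
T = (18.970)(2.4347)/0.08206 = 562.8 K

T ≈ 562.8 K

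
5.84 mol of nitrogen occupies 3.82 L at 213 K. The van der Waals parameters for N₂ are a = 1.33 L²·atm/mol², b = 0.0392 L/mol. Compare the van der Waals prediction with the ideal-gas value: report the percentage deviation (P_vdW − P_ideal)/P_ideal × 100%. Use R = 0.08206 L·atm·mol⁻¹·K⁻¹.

-5.26 %

Ideal: P_ideal = nRT/V = (5.84)(0.08206)(213)/3.82 = 26.7215 atm
vdW: P = nRT/(V − nb) − a n²/V² = 102.076/3.59107 − 45.3604/14.5924 = 28.4250 − 3.10849 = 25.3165 atm
% deviation = (25.3165 − 26.7215)/26.7215 × 100% = -5.26%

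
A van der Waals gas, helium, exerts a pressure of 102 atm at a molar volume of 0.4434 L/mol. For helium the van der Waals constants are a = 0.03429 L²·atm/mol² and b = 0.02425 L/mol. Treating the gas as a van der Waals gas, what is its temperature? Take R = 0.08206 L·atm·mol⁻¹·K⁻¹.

T ≈ 521.9 K

T = (P + a/V_m²)(V_m − b)/R
P + a/V_m² = 102 + 0.03429/(0.4434)² = 102.17 atm
V_m − b = 0.4434 − 0.02425 = 0.41915 L/mol
T = (102.17)(0.41915)/0.08206 = 521.9 K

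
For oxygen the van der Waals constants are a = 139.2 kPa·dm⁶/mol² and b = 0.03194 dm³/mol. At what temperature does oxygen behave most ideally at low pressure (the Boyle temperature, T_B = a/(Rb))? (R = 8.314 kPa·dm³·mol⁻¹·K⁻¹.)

T_B ≈ 524.2 K

For a van der Waals gas the second virial coefficient B₂ = b − a/(RT) vanishes at T_B = a/(Rb).
T_B = 139.2/(8.314×0.03194) = 139.2/0.26555 = 524.2 K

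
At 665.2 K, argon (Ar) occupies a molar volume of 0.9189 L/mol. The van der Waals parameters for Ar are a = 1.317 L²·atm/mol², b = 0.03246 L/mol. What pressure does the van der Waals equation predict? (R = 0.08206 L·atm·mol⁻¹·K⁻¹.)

P ≈ 60.02 atm

P = RT/(V_m − b) − a/V_m²
RT/(V_m − b) = (0.08206)(665.2)/(0.9189 − 0.03246) = 54.586/0.88644 = 61.579 atm
a/V_m² = 1.317/(0.9189)² = 1.5597 atm
P = 61.579 − 1.5597 = 60.02 atm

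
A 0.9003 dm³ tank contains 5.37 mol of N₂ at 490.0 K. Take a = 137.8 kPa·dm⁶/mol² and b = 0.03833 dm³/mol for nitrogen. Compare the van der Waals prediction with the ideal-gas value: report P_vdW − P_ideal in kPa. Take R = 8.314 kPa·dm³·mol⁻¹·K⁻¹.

Ideal: P_ideal = nRT/V = (5.37)(8.314)(490.0)/0.9003 = 24299.3 kPa
vdW: P = nRT/(V − nb) − a n²/V² = 21876.6/0.694468 − 3973.72/0.810540 = 31501.2 − 4902.56 = 26598.6 kPa
ΔP = 26598.6 − 24299.3 = 2299 kPa

ΔP ≈ 2299 kPa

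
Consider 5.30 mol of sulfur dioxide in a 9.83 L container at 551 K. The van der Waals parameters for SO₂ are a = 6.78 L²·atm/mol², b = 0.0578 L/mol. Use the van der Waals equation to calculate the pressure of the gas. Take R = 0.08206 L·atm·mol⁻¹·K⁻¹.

P = nRT/(V − nb) − a n²/V²
nRT/(V − nb) = (5.30)(0.08206)(551)/(9.83 − 5.30×0.0578) = 239.64/9.5237 = 25.162 atm
a n²/V² = (6.78)(5.30)²/(9.83)² = 1.9709 atm
P = 25.162 − 1.9709 = 23.19 atm

P ≈ 23.19 atm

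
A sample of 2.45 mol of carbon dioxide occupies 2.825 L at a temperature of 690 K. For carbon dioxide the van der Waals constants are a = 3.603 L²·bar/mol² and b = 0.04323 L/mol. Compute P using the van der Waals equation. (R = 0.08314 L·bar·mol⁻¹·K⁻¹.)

P ≈ 48.98 bar

P = nRT/(V − nb) − a n²/V²
nRT/(V − nb) = (2.45)(0.08314)(690)/(2.825 − 2.45×0.04323) = 140.55/2.7191 = 51.690 bar
a n²/V² = (3.603)(2.45)²/(2.825)² = 2.7099 bar
P = 51.690 − 2.7099 = 48.98 bar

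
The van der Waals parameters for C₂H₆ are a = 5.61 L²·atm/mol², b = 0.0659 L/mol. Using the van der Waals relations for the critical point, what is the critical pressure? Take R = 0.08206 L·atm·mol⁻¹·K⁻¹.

P_c ≈ 47.84 atm

For a van der Waals gas, P_c = a/(27b²).
P_c = 5.61/(27×(0.0659)²) = 5.61/0.11726 = 47.84 atm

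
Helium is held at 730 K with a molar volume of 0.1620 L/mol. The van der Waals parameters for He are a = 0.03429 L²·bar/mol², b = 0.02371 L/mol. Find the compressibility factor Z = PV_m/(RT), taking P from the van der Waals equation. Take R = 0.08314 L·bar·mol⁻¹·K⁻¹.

Z ≈ 1.168

P = RT/(V_m − b) − a/V_m² = (0.08314)(730)/(0.1620 − 0.02371) − 0.03429/(0.1620)²
  = 60.692/0.13829 − 1.3066 = 438.87 − 1.3066 = 437.56 bar
Z = PV_m/(RT) = (437.56)(0.1620)/((0.08314)(730)) = 70.885/60.692 = 1.168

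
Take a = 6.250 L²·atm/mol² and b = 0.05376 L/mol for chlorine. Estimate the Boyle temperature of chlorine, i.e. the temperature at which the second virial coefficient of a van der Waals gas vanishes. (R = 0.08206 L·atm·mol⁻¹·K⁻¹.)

T_B ≈ 1417 K

For a van der Waals gas the second virial coefficient B₂ = b − a/(RT) vanishes at T_B = a/(Rb).
T_B = 6.250/(0.08206×0.05376) = 6.250/0.0044115 = 1417 K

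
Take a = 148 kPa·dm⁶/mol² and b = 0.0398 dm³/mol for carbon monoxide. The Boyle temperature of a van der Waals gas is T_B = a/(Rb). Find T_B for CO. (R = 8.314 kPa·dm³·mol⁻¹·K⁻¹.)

T_B ≈ 447.3 K

For a van der Waals gas the second virial coefficient B₂ = b − a/(RT) vanishes at T_B = a/(Rb).
T_B = 148/(8.314×0.0398) = 148/0.33090 = 447.3 K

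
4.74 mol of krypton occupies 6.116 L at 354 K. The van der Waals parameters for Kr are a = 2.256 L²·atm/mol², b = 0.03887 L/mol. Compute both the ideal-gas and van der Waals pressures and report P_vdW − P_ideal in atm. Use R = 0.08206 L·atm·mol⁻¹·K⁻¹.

ΔP ≈ -0.656 atm

Ideal: P_ideal = nRT/V = (4.74)(0.08206)(354)/6.116 = 22.5136 atm
vdW: P = nRT/(V − nb) − a n²/V² = 137.693/5.93176 − 50.6869/37.4055 = 23.2128 − 1.35507 = 21.8577 atm
ΔP = 21.8577 − 22.5136 = -0.656 atm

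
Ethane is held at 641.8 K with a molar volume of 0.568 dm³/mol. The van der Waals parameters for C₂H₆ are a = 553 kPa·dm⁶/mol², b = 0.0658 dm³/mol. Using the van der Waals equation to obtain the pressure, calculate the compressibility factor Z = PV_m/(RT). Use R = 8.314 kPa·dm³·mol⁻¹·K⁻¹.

Z ≈ 0.9486

P = RT/(V_m − b) − a/V_m² = (8.314)(641.8)/(0.568 − 0.0658) − 553/(0.568)²
  = 5335.9/0.50220 − 1714.1 = 10625 − 1714.1 = 8911 kPa
Z = PV_m/(RT) = (8911)(0.568)/((8.314)(641.8)) = 5061.4/5335.9 = 0.9486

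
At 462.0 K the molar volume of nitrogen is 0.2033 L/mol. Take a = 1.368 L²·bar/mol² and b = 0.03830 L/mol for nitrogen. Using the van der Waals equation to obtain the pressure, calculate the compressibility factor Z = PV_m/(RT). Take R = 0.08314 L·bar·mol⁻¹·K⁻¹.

Z ≈ 1.057

P = RT/(V_m − b) − a/V_m² = (0.08314)(462.0)/(0.2033 − 0.03830) − 1.368/(0.2033)²
  = 38.411/0.16500 − 33.099 = 232.79 − 33.099 = 199.69 bar
Z = PV_m/(RT) = (199.69)(0.2033)/((0.08314)(462.0)) = 40.597/38.411 = 1.057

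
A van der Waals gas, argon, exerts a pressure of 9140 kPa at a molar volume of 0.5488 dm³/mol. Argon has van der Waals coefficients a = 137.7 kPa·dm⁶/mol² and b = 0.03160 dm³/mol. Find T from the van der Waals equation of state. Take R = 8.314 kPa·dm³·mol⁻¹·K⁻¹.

T ≈ 597.0 K

T = (P + a/V_m²)(V_m − b)/R
P + a/V_m² = 9140 + 137.7/(0.5488)² = 9597.2 kPa
V_m − b = 0.5488 − 0.03160 = 0.51720 dm³/mol
T = (9597.2)(0.51720)/8.314 = 597.0 K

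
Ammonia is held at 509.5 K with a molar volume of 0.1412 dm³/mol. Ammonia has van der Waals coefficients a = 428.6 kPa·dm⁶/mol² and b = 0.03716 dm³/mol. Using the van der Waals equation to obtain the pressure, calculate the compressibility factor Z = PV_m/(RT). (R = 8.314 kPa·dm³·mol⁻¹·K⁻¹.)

P = RT/(V_m − b) − a/V_m² = (8.314)(509.5)/(0.1412 − 0.03716) − 428.6/(0.1412)²
  = 4236.0/0.10404 − 21497 = 40715 − 21497 = 19218 kPa
Z = PV_m/(RT) = (19218)(0.1412)/((8.314)(509.5)) = 2713.6/4236.0 = 0.6406

Z ≈ 0.6406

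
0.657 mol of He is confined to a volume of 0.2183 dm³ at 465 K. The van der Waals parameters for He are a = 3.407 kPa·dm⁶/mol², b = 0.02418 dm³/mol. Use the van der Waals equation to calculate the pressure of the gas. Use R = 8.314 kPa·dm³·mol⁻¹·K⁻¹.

P = nRT/(V − nb) − a n²/V²
nRT/(V − nb) = (0.657)(8.314)(465)/(0.2183 − 0.657×0.02418) = 2540.0/0.20241 = 12549 kPa
a n²/V² = (3.407)(0.657)²/(0.2183)² = 30.860 kPa
P = 12549 − 30.860 = 12518 kPa

P ≈ 12518 kPa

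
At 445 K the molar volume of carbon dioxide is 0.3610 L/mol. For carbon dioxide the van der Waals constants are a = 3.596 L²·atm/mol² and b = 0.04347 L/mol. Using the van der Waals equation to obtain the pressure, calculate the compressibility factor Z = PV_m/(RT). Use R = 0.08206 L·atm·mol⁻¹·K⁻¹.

P = RT/(V_m − b) − a/V_m² = (0.08206)(445)/(0.3610 − 0.04347) − 3.596/(0.3610)²
  = 36.517/0.31753 − 27.593 = 115.00 − 27.593 = 87.41 atm
Z = PV_m/(RT) = (87.41)(0.3610)/((0.08206)(445)) = 31.555/36.517 = 0.8641

Z ≈ 0.8641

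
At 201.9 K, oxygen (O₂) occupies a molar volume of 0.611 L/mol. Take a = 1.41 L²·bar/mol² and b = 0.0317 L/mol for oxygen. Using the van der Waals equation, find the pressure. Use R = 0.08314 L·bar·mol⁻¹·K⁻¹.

P ≈ 25.20 bar

P = RT/(V_m − b) − a/V_m²
RT/(V_m − b) = (0.08314)(201.9)/(0.611 − 0.0317) = 16.786/0.57930 = 28.976 bar
a/V_m² = 1.41/(0.611)² = 3.7769 bar
P = 28.976 − 3.7769 = 25.20 bar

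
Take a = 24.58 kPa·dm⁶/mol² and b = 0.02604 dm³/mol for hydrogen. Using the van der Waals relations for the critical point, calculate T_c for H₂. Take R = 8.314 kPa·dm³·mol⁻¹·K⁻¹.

T_c ≈ 33.64 K

For a van der Waals gas, T_c = 8a/(27Rb).
T_c = 8×24.58/(27×8.314×0.02604) = 196.64/5.8454 = 33.64 K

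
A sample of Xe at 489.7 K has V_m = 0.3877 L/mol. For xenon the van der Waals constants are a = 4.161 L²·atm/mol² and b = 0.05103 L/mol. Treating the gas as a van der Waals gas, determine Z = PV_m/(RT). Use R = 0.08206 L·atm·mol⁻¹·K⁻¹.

P = RT/(V_m − b) − a/V_m² = (0.08206)(489.7)/(0.3877 − 0.05103) − 4.161/(0.3877)²
  = 40.185/0.33667 − 27.683 = 119.36 − 27.683 = 91.68 atm
Z = PV_m/(RT) = (91.68)(0.3877)/((0.08206)(489.7)) = 35.544/40.185 = 0.8845

Z ≈ 0.8845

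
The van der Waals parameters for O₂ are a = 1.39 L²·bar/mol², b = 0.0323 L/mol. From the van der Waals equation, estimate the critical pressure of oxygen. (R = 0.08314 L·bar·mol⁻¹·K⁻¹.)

For a van der Waals gas, P_c = a/(27b²).
P_c = 1.39/(27×(0.0323)²) = 1.39/0.028169 = 49.35 bar

P_c ≈ 49.35 bar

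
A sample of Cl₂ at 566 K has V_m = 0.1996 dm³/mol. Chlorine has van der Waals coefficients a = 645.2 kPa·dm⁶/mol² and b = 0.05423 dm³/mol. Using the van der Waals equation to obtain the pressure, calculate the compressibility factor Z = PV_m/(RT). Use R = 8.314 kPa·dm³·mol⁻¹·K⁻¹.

Z ≈ 0.6861

P = RT/(V_m − b) − a/V_m² = (8.314)(566)/(0.1996 − 0.05423) − 645.2/(0.1996)²
  = 4705.7/0.14537 − 16195 = 32371 − 16195 = 16176 kPa
Z = PV_m/(RT) = (16176)(0.1996)/((8.314)(566)) = 3228.7/4705.7 = 0.6861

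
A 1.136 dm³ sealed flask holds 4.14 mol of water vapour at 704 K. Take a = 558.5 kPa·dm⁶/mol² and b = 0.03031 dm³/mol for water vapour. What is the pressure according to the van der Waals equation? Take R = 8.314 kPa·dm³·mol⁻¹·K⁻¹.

P = nRT/(V − nb) − a n²/V²
nRT/(V − nb) = (4.14)(8.314)(704)/(1.136 − 4.14×0.03031) = 24232/1.0105 = 23980 kPa
a n²/V² = (558.5)(4.14)²/(1.136)² = 7417.7 kPa
P = 23980 − 7417.7 = 16562 kPa

P ≈ 16562 kPa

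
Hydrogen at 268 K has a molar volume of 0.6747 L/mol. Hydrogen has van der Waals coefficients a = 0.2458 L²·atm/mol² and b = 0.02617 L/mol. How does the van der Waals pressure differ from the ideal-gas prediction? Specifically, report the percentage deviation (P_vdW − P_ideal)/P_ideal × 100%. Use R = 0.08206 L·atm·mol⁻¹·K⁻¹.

Ideal: P_ideal = RT/V_m = (0.08206)(268)/0.6747 = 32.5953 atm
vdW: P = RT/(V_m − b) − a/V_m² = 21.9921/0.648530 − 0.2458/0.455220 = 33.9107 − 0.539959 = 33.3707 atm
% deviation = (33.3707 − 32.5953)/32.5953 × 100% = 2.38%

2.38 %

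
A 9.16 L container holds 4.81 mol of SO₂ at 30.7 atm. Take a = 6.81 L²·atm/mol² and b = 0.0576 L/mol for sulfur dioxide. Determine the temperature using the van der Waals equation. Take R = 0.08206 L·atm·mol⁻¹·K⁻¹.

T ≈ 733.2 K

T = (P + a n²/V²)(V − nb)/(nR)
P + a n²/V² = 30.7 + (6.81)(4.81)²/(9.16)² = 32.578 atm
V − nb = 9.16 − (4.81)(0.0576) = 8.8829 L
T = (32.578)(8.8829)/((4.81)(0.08206)) = 733.2 K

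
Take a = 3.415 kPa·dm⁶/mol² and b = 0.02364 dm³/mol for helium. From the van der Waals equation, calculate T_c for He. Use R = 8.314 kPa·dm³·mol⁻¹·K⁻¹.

For a van der Waals gas, T_c = 8a/(27Rb).
T_c = 8×3.415/(27×8.314×0.02364) = 27.320/5.3067 = 5.148 K

T_c ≈ 5.148 K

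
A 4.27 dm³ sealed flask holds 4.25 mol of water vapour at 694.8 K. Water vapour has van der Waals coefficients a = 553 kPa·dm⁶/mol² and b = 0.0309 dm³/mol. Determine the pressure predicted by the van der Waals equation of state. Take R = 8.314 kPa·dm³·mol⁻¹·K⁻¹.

P ≈ 5384 kPa

P = nRT/(V − nb) − a n²/V²
nRT/(V − nb) = (4.25)(8.314)(694.8)/(4.27 − 4.25×0.0309) = 24550/4.1387 = 5931.8 kPa
a n²/V² = (553)(4.25)²/(4.27)² = 547.83 kPa
P = 5931.8 − 547.83 = 5384 kPa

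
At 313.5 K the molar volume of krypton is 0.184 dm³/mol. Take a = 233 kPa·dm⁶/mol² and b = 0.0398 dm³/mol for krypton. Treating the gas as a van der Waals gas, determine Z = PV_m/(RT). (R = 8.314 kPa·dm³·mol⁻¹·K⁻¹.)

P = RT/(V_m − b) − a/V_m² = (8.314)(313.5)/(0.184 − 0.0398) − 233/(0.184)²
  = 2606.4/0.14420 − 6882.1 = 18075 − 6882.1 = 11193 kPa
Z = PV_m/(RT) = (11193)(0.184)/((8.314)(313.5)) = 2059.5/2606.4 = 0.7902

Z ≈ 0.7902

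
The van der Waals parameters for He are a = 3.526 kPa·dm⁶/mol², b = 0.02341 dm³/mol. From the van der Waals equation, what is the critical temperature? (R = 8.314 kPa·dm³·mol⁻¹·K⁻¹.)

For a van der Waals gas, T_c = 8a/(27Rb).
T_c = 8×3.526/(27×8.314×0.02341) = 28.208/5.2550 = 5.368 K

T_c ≈ 5.368 K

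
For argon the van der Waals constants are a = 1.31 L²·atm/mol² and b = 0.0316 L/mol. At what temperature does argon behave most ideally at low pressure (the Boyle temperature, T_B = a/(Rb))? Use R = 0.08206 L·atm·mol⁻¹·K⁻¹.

For a van der Waals gas the second virial coefficient B₂ = b − a/(RT) vanishes at T_B = a/(Rb).
T_B = 1.31/(0.08206×0.0316) = 1.31/0.0025931 = 505.2 K

T_B ≈ 505.2 K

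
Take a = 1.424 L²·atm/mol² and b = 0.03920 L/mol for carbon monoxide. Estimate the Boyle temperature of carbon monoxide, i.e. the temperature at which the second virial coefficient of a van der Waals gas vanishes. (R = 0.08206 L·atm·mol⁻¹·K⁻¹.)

For a van der Waals gas the second virial coefficient B₂ = b − a/(RT) vanishes at T_B = a/(Rb).
T_B = 1.424/(0.08206×0.03920) = 1.424/0.0032168 = 442.7 K

T_B ≈ 442.7 K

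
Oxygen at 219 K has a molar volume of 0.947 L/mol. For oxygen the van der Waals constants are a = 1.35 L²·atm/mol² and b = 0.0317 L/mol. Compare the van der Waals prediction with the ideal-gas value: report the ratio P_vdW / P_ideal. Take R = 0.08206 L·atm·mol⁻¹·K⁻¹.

Ideal: P_ideal = RT/V_m = (0.08206)(219)/0.947 = 18.9769 atm
vdW: P = RT/(V_m − b) − a/V_m² = 17.9711/0.915300 − 1.35/0.896809 = 19.6341 − 1.50534 = 18.1288 atm
Ratio = 18.1288/18.9769 = 0.9553

P_vdW / P_ideal ≈ 0.9553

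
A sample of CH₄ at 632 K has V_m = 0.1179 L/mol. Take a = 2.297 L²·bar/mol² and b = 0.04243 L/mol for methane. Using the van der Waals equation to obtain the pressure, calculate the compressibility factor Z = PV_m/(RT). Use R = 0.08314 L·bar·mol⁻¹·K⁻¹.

P = RT/(V_m − b) − a/V_m² = (0.08314)(632)/(0.1179 − 0.04243) − 2.297/(0.1179)²
  = 52.544/0.075470 − 165.25 = 696.22 − 165.25 = 530.97 bar
Z = PV_m/(RT) = (530.97)(0.1179)/((0.08314)(632)) = 62.601/52.544 = 1.191

Z ≈ 1.191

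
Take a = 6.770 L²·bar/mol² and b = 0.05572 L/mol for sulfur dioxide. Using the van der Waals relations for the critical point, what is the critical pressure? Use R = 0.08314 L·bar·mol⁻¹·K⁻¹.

P_c ≈ 80.76 bar

For a van der Waals gas, P_c = a/(27b²).
P_c = 6.770/(27×(0.05572)²) = 6.770/0.083827 = 80.76 bar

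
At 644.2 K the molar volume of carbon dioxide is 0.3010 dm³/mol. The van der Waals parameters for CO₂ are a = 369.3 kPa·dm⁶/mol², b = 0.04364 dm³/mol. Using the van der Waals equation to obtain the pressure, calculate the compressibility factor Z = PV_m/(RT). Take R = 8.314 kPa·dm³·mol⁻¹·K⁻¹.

Z ≈ 0.9405

P = RT/(V_m − b) − a/V_m² = (8.314)(644.2)/(0.3010 − 0.04364) − 369.3/(0.3010)²
  = 5355.9/0.25736 − 4076.1 = 20811 − 4076.1 = 16735 kPa
Z = PV_m/(RT) = (16735)(0.3010)/((8.314)(644.2)) = 5037.2/5355.9 = 0.9405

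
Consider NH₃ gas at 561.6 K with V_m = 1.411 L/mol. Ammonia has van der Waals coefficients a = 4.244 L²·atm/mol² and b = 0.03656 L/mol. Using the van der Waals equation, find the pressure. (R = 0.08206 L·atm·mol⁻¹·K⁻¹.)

P ≈ 31.40 atm

P = RT/(V_m − b) − a/V_m²
RT/(V_m − b) = (0.08206)(561.6)/(1.411 − 0.03656) = 46.085/1.3744 = 33.531 atm
a/V_m² = 4.244/(1.411)² = 2.1317 atm
P = 33.531 − 2.1317 = 31.40 atm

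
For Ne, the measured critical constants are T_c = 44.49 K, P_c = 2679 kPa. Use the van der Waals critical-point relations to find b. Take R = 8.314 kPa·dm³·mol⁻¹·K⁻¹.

b ≈ 0.01726 dm³/mol

From T_c = 8a/(27Rb) and P_c = a/(27b²): b = R T_c/(8 P_c).
b = (8.314)(44.49)/(8×2679) = 369.89/21432 = 0.01726 dm³/mol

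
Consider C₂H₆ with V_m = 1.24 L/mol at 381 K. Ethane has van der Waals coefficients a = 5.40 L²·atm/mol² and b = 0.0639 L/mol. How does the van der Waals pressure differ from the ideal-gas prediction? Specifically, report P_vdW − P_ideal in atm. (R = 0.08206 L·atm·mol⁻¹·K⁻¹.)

ΔP ≈ -2.142 atm

Ideal: P_ideal = RT/V_m = (0.08206)(381)/1.24 = 25.2136 atm
vdW: P = RT/(V_m − b) − a/V_m² = 31.2649/1.17610 − 5.40/1.53760 = 26.5835 − 3.51197 = 23.0715 atm
ΔP = 23.0715 − 25.2136 = -2.142 atm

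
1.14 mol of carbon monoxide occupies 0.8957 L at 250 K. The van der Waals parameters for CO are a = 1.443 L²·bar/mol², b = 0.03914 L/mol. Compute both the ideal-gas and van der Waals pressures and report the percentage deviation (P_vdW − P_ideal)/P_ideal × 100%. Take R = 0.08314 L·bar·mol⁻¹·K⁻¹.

-3.59 %

Ideal: P_ideal = nRT/V = (1.14)(0.08314)(250)/0.8957 = 26.4541 bar
vdW: P = nRT/(V − nb) − a n²/V² = 23.6949/0.851080 − 1.87532/0.802278 = 27.8410 − 2.33749 = 25.5035 bar
% deviation = (25.5035 − 26.4541)/26.4541 × 100% = -3.59%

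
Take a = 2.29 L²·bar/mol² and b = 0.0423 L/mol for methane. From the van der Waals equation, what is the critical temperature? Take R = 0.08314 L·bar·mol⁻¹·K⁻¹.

T_c ≈ 192.9 K

For a van der Waals gas, T_c = 8a/(27Rb).
T_c = 8×2.29/(27×0.08314×0.0423) = 18.320/0.094954 = 192.9 K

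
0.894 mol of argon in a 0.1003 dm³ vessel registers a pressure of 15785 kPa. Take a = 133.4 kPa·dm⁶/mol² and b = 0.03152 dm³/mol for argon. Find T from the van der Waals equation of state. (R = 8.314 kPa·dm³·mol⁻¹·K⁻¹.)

T ≈ 256.0 K

T = (P + a n²/V²)(V − nb)/(nR)
P + a n²/V² = 15785 + (133.4)(0.894)²/(0.1003)² = 26383 kPa
V − nb = 0.1003 − (0.894)(0.03152) = 0.072121 dm³
T = (26383)(0.072121)/((0.894)(8.314)) = 256.0 K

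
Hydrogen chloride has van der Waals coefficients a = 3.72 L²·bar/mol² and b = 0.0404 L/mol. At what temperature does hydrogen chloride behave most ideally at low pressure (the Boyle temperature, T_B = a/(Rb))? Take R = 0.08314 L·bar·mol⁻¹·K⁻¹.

For a van der Waals gas the second virial coefficient B₂ = b − a/(RT) vanishes at T_B = a/(Rb).
T_B = 3.72/(0.08314×0.0404) = 3.72/0.0033589 = 1108 K

T_B ≈ 1108 K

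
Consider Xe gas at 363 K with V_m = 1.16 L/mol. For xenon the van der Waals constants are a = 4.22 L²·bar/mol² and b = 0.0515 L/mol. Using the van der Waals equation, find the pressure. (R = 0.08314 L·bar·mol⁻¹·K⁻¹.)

P = RT/(V_m − b) − a/V_m²
RT/(V_m − b) = (0.08314)(363)/(1.16 − 0.0515) = 30.180/1.1085 = 27.226 bar
a/V_m² = 4.22/(1.16)² = 3.1361 bar
P = 27.226 − 3.1361 = 24.09 bar

P ≈ 24.09 bar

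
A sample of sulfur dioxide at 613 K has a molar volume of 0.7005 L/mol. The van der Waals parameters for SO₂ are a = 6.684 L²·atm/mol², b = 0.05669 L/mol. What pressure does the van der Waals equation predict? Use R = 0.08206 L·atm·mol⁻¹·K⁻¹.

P ≈ 64.51 atm

P = RT/(V_m − b) − a/V_m²
RT/(V_m − b) = (0.08206)(613)/(0.7005 − 0.05669) = 50.303/0.64381 = 78.133 atm
a/V_m² = 6.684/(0.7005)² = 13.621 atm
P = 78.133 − 13.621 = 64.51 atm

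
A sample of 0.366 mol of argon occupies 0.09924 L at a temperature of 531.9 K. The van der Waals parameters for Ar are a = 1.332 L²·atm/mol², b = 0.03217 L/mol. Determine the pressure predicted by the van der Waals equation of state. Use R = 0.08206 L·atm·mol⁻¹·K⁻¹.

P = nRT/(V − nb) − a n²/V²
nRT/(V − nb) = (0.366)(0.08206)(531.9)/(0.09924 − 0.366×0.03217) = 15.975/0.087466 = 182.64 atm
a n²/V² = (1.332)(0.366)²/(0.09924)² = 18.117 atm
P = 182.64 − 18.117 = 164.5 atm

P ≈ 164.5 atm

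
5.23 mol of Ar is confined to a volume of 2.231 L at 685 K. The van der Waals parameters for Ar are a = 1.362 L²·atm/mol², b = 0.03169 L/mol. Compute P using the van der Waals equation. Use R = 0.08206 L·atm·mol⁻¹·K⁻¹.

P ≈ 134.9 atm

P = nRT/(V − nb) − a n²/V²
nRT/(V − nb) = (5.23)(0.08206)(685)/(2.231 − 5.23×0.03169) = 293.98/2.0653 = 142.34 atm
a n²/V² = (1.362)(5.23)²/(2.231)² = 7.4848 atm
P = 142.34 − 7.4848 = 134.9 atm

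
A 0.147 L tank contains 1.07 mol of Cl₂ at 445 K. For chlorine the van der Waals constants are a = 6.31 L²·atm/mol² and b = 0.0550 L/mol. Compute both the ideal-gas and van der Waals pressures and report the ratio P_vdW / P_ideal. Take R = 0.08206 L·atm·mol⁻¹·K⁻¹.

P_vdW / P_ideal ≈ 0.4098

Ideal: P_ideal = nRT/V = (1.07)(0.08206)(445)/0.147 = 265.802 atm
vdW: P = nRT/(V − nb) − a n²/V² = 39.0729/0.0881500 − 7.22432/0.0216090 = 443.255 − 334.320 = 108.935 atm
Ratio = 108.935/265.802 = 0.4098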